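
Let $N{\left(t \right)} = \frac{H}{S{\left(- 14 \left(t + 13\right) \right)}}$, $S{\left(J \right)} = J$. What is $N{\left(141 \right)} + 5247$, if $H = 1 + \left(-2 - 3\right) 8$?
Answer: $\frac{11312571}{2156} \approx 5247.0$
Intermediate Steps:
$H = -39$ ($H = 1 + \left(-2 - 3\right) 8 = 1 - 40 = -39$)
$N{\left(t \right)} = - \frac{39}{-182 - 14 t}$ ($N{\left(t \right)} = - \frac{39}{\left(-14\right) \left(t + 13\right)} = - \frac{39}{\left(-14\right) \left(13 + t\right)} = - \frac{39}{-182 - 14 t}$)
$N{\left(141 \right)} + 5247 = \frac{39}{14 \left(13 + 141\right)} + 5247 = \frac{39}{14 \cdot 154} + 5247 = \frac{39}{14} \cdot \frac{1}{154} + 5247 = \frac{39}{2156} + 5247 = \frac{11312571}{2156}$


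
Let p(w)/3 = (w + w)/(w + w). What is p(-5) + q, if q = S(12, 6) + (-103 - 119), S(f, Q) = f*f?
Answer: -75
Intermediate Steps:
p(w) = 3 (p(w) = 3*((w + w)/(w + w)) = 3*((2*w)/((2*w))) = 3*((2*w)*(1/(2*w))) = 3*1 = 3)
S(f, Q) = f²
q = -78 (q = 12² + (-103 - 119) = 144 - 222 = -78)
p(-5) + q = 3 - 78 = -75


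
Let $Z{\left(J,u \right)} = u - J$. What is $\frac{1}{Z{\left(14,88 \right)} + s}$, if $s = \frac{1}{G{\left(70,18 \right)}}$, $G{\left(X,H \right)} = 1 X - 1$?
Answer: $\frac{69}{5107} \approx 0.013511$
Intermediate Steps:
$G{\left(X,H \right)} = -1 + X$ ($G{\left(X,H \right)} = X - 1 = -1 + X$)
$s = \frac{1}{69}$ ($s = \frac{1}{-1 + 70} = \frac{1}{69} \approx 0.014493$)
$\frac{1}{Z{\left(14,88 \right)} + s} = \frac{1}{\left(88 - 14\right) + \frac{1}{69}} = \frac{1}{74 + \frac{1}{69}} = \frac{1}{\frac{5107}{69}} = \frac{69}{5107}$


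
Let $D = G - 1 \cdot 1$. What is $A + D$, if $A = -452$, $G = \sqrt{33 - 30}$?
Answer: $-453 + \sqrt{3} \approx -451.27$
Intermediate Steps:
$G = \sqrt{3} \approx 1.732$
$D = -1 + \sqrt{3}$ ($D = \sqrt{3} - 1 \cdot 1 = \sqrt{3} - 1 = -1 + \sqrt{3} \approx 0.73205$)
$A + D = -452 - \left(1 - \sqrt{3}\right) = -453 + \sqrt{3}$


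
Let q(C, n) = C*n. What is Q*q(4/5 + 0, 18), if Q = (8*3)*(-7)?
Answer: -12096/5 ≈ -2419.2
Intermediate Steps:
Q = -168 (Q = 24*(-7) = -168)
Q*q(4/5 + 0, 18) = -168*(4/5 + 0)*18 = -168*((⅕)*4 + 0)*18 = -168*(⅘ + 0)*18 = -672*18/5 = -168*72/5 = -12096/5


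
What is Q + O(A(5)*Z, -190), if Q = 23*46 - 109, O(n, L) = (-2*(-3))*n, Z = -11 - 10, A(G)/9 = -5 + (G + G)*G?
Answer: -50081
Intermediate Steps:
A(G) = -45 + 18*G**2 (A(G) = 9*(-5 + (G + G)*G) = 9*(-5 + (2*G)*G) = 9*(-5 + 2*G**2) = -45 + 18*G**2)
Z = -21
O(n, L) = 6*n
Q = 949 (Q = 1058 - 109 = 949)
Q + O(A(5)*Z, -190) = 949 + 6*((-45 + 18*5**2)*(-21)) = 949 + 6*((-45 + 18*25)*(-21)) = 949 + 6*((-45 + 450)*(-21)) = 949 + 6*(405*(-21)) = 949 + 6*(-8505) = 949 - 51030 = -50081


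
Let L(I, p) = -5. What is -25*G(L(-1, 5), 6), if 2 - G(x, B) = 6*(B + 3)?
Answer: 1300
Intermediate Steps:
G(x, B) = -16 - 6*B (G(x, B) = 2 - 6*(B + 3) = 2 - 6*(3 + B) = 2 - (18 + 6*B) = 2 + (-18 - 6*B) = -16 - 6*B)
-25*G(L(-1, 5), 6) = -25*(-16 - 6*6) = -25*(-16 - 36) = -25*(-52) = 1300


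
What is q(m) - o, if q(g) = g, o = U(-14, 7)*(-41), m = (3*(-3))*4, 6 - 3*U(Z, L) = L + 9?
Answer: -518/3 ≈ -172.67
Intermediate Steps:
U(Z, L) = -1 - L/3 (U(Z, L) = 2 - (L + 9)/3 = 2 - (9 + L)/3 = 2 + (-3 - L/3) = -1 - L/3)
m = -36 (m = -9*4 = -36)
o = 410/3 (o = (-1 - 1/3*7)*(-41) = (-1 - 7/3)*(-41) = -10/3*(-41) = 410/3 ≈ 136.67)
q(m) - o = -36 - 1*410/3 = -36 - 410/3 = -518/3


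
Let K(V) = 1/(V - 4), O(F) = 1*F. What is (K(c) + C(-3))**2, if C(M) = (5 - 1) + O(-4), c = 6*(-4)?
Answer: 1/784 ≈ 0.0012755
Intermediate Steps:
O(F) = F
c = -24
K(V) = 1/(-4 + V)
C(M) = 0 (C(M) = (5 - 1) - 4 = 4 - 4 = 0)
(K(c) + C(-3))**2 = (1/(-4 - 24) + 0)**2 = (1/(-28) + 0)**2 = (-1/28 + 0)**2 = (-1/28)**2 = 1/784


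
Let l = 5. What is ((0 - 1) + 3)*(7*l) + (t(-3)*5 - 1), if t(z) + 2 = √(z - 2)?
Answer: 59 + 5*I*√5 ≈ 59.0 + 11.18*I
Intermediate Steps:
t(z) = -2 + √(-2 + z) (t(z) = -2 + √(z - 2) = -2 + √(-2 + z))
((0 - 1) + 3)*(7*l) + (t(-3)*5 - 1) = ((0 - 1) + 3)*(7*5) + ((-2 + √(-2 - 3))*5 - 1) = (-1 + 3)*35 + ((-2 + √(-5))*5 - 1) = 2*35 + ((-2 + I*√5)*5 - 1) = 70 + ((-10 + 5*I*√5) - 1) = 70 + (-11 + 5*I*√5) = 59 + 5*I*√5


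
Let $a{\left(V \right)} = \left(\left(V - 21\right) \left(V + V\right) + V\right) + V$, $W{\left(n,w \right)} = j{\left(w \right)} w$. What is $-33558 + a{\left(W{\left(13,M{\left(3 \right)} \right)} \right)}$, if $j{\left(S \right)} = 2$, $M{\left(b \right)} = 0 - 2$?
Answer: $-33366$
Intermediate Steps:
$M{\left(b \right)} = -2$ ($M{\left(b \right)} = 0 - 2 = -2$)
$W{\left(n,w \right)} = 2 w$
$a{\left(V \right)} = 2 V + 2 V \left(-21 + V\right)$ ($a{\left(V \right)} = \left(\left(-21 + V\right) 2 V + V\right) + V = \left(2 V \left(-21 + V\right) + V\right) + V = \left(V + 2 V \left(-21 + V\right)\right) + V = 2 V + 2 V \left(-21 + V\right)$)
$-33558 + a{\left(W{\left(13,M{\left(3 \right)} \right)} \right)} = -33558 + 2 \cdot 2 \left(-2\right) \left(-20 + 2 \left(-2\right)\right) = -33558 + 2 \left(-4\right) \left(-20 - 4\right) = -33558 + 2 \left(-4\right) \left(-24\right) = -33558 + 192 = -33366$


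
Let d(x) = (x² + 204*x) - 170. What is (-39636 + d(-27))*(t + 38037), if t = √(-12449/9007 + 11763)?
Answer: -1695879645 - 89170*√238543396561/9007 ≈ -1.7007e+9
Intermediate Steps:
d(x) = -170 + x² + 204*x
t = 2*√238543396561/9007 (t = √(-12449*1/9007 + 11763) = √(-12449/9007 + 11763) = √(105936892/9007) = 2*√238543396561/9007 ≈ 108.45)
(-39636 + d(-27))*(t + 38037) = (-39636 + (-170 + (-27)² + 204*(-27)))*(2*√238543396561/9007 + 38037) = (-39636 + (-170 + 729 - 5508))*(38037 + 2*√238543396561/9007) = (-39636 - 4949)*(38037 + 2*√238543396561/9007) = -44585*(38037 + 2*√238543396561/9007) = -1695879645 - 89170*√238543396561/9007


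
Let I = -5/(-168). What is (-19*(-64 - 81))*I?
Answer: 13775/168 ≈ 81.994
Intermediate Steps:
I = 5/168 (I = -5*(-1/168) = 5/168 ≈ 0.029762)
(-19*(-64 - 81))*I = -19*(-64 - 81)*(5/168) = -19*(-145)*(5/168) = 2755*(5/168) = 13775/168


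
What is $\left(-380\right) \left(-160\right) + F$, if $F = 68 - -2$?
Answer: $60870$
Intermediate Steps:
$F = 70$ ($F = 68 + 2 = 70$)
$\left(-380\right) \left(-160\right) + F = \left(-380\right) \left(-160\right) + 70 = 60800 + 70 = 60870$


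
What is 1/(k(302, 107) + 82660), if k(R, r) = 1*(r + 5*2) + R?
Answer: 1/83079 ≈ 1.2037e-5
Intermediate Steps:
k(R, r) = 10 + R + r (k(R, r) = 1*(r + 10) + R = 1*(10 + r) + R = (10 + r) + R = 10 + R + r)
1/(k(302, 107) + 82660) = 1/((10 + 302 + 107) + 82660) = 1/(419 + 82660) = 1/83079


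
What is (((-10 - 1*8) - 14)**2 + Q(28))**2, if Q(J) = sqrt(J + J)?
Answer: 1048632 + 4096*sqrt(14) ≈ 1.0640e+6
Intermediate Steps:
Q(J) = sqrt(2)*sqrt(J) (Q(J) = sqrt(2*J) = sqrt(2)*sqrt(J))
(((-10 - 1*8) - 14)**2 + Q(28))**2 = (((-10 - 1*8) - 14)**2 + sqrt(2)*sqrt(28))**2 = (((-10 - 8) - 14)**2 + sqrt(2)*(2*sqrt(7)))**2 = ((-18 - 14)**2 + 2*sqrt(14))**2 = ((-32)**2 + 2*sqrt(14))**2 = (1024 + 2*sqrt(14))**2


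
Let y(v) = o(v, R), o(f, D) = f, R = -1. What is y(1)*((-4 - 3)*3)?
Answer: -21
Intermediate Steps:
y(v) = v
y(1)*((-4 - 3)*3) = 1*((-4 - 3)*3) = 1*(-7*3) = 1*(-21) = -21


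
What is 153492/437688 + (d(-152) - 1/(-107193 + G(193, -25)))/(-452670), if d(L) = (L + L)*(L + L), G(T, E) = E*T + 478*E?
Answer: 632739154351/4318136434560 ≈ 0.14653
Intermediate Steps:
G(T, E) = 478*E + E*T
d(L) = 4*L**2 (d(L) = (2*L)*(2*L) = 4*L**2)
153492/437688 + (d(-152) - 1/(-107193 + G(193, -25)))/(-452670) = 153492/437688 + (4*(-152)**2 - 1/(-107193 - 25*(478 + 193)))/(-452670) = 153492*(1/437688) + (4*23104 - 1/(-107193 - 25*671))*(-1/452670) = 12791/36474 + (92416 - 1/(-107193 - 16775))*(-1/452670) = 12791/36474 + (92416 - 1/(-123968))*(-1/452670) = 12791/36474 + (92416 - 1*(-1/123968))*(-1/452670) = 12791/36474 + (92416 + 1/123968)*(-1/452670) = 12791/36474 + (11456626689/123968)*(-1/452670) = 12791/36474 - 48340197/236778880 = 632739154351/4318136434560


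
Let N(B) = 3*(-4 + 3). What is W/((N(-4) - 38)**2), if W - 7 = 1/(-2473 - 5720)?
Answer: 57350/13772433 ≈ 0.0041641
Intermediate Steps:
N(B) = -3 (N(B) = 3*(-1) = -3)
W = 57350/8193 (W = 7 + 1/(-2473 - 5720) = 7 + 1/(-8193) = 7 - 1/8193 = 57350/8193 ≈ 6.9999)
W/((N(-4) - 38)**2) = 57350/(8193*((-3 - 38)**2)) = 57350/(8193*((-41)**2)) = (57350/8193)/1681 = (57350/8193)*(1/1681) = 57350/13772433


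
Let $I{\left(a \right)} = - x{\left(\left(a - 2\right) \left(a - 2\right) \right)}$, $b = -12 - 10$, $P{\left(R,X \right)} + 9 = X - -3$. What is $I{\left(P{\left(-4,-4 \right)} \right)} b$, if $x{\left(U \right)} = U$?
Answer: $3168$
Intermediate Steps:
$P{\left(R,X \right)} = -6 + X$ ($P{\left(R,X \right)} = -9 + \left(X - -3\right) = -9 + \left(X + 3\right) = -9 + \left(3 + X\right) = -6 + X$)
$b = -22$ ($b = -12 - 10 = -22$)
$I{\left(a \right)} = - \left(-2 + a\right)^{2}$ ($I{\left(a \right)} = - \left(a - 2\right) \left(a - 2\right) = - \left(-2 + a\right) \left(-2 + a\right) = - \left(-2 + a\right)^{2}$)
$I{\left(P{\left(-4,-4 \right)} \right)} b = - \left(-2 - 10\right)^{2} \left(-22\right) = - \left(-12\right)^{2} \left(-22\right) = \left(-1\right) 144 \left(-22\right) = \left(-144\right) \left(-22\right) = 3168$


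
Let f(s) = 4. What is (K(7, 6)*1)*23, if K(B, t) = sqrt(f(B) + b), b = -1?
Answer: 23*sqrt(3) ≈ 39.837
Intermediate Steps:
K(B, t) = sqrt(3) (K(B, t) = sqrt(4 - 1) = sqrt(3))
(K(7, 6)*1)*23 = (sqrt(3)*1)*23 = sqrt(3)*23 = 23*sqrt(3)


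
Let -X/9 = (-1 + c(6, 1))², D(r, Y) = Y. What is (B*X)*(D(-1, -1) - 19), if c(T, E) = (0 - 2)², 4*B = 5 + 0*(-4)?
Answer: 2025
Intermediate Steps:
B = 5/4 (B = (5 + 0*(-4))/4 = (5 + 0)/4 = (¼)*5 = 5/4 ≈ 1.2500)
c(T, E) = 4 (c(T, E) = (-2)² = 4)
X = -81 (X = -9*(-1 + 4)² = -9*3² = -9*9 = -81)
(B*X)*(D(-1, -1) - 19) = ((5/4)*(-81))*(-1 - 19) = -405/4*(-20) = 2025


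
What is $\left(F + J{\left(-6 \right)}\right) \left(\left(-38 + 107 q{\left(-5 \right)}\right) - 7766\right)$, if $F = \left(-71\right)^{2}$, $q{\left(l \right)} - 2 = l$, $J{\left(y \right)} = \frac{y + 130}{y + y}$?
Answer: $- \frac{122622500}{3} \approx -4.0874 \cdot 10^{7}$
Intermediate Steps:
$J{\left(y \right)} = \frac{130 + y}{2 y}$
$q{\left(l \right)} = 2 + l$
$F = 5041$
$\left(F + J{\left(-6 \right)}\right) \left(\left(-38 + 107 q{\left(-5 \right)}\right) - 7766\right) = \left(5041 + \frac{130 - 6}{2 \left(-6\right)}\right) \left(\left(-38 + 107 \left(2 - 5\right)\right) - 7766\right) = \left(5041 + \frac{1}{2} \left(- \frac{1}{6}\right) 124\right) \left(\left(-38 + 107 \left(-3\right)\right) + \left(-17921 + 10155\right)\right) = \left(5041 - \frac{31}{3}\right) \left(\left(-38 - 321\right) - 7766\right) = \frac{15092 \left(-359 - 7766\right)}{3} = \frac{15092}{3} \left(-8125\right) = - \frac{122622500}{3}$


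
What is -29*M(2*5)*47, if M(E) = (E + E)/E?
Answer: -2726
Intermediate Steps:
M(E) = 2 (M(E) = (2*E)/E = 2)
-29*M(2*5)*47 = -29*2*47 = -58*47 = -2726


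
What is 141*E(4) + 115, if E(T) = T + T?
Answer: 1243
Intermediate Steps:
E(T) = 2*T
141*E(4) + 115 = 141*(2*4) + 115 = 141*8 + 115 = 1128 + 115 = 1243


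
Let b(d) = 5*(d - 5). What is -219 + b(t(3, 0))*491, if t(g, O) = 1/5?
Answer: -12003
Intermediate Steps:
t(g, O) = ⅕
b(d) = -25 + 5*d (b(d) = 5*(-5 + d) = -25 + 5*d)
-219 + b(t(3, 0))*491 = -219 + (-25 + 5*(⅕))*491 = -219 + (-25 + 1)*491 = -219 - 24*491 = -219 - 11784 = -12003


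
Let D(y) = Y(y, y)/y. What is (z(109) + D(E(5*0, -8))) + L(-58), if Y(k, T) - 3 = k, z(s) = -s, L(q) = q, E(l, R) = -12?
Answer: -665/4 ≈ -166.25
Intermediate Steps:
Y(k, T) = 3 + k
D(y) = (3 + y)/y
(z(109) + D(E(5*0, -8))) + L(-58) = (-1*109 + (3 - 12)/(-12)) - 58 = (-109 - 1/12*(-9)) - 58 = (-109 + ¾) - 58 = -433/4 - 58 = -665/4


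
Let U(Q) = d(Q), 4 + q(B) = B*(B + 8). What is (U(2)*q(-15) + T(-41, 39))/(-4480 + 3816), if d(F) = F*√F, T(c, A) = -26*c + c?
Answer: -1025/664 - 101*√2/332 ≈ -1.9739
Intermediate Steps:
q(B) = -4 + B*(8 + B) (q(B) = -4 + B*(B + 8) = -4 + B*(8 + B))
T(c, A) = -25*c
d(F) = F^(3/2)
U(Q) = Q^(3/2)
(U(2)*q(-15) + T(-41, 39))/(-4480 + 3816) = (2^(3/2)*(-4 + (-15)² + 8*(-15)) - 25*(-41))/(-4480 + 3816) = ((2*√2)*(-4 + 225 - 120) + 1025)/(-664) = ((2*√2)*101 + 1025)*(-1/664) = (202*√2 + 1025)*(-1/664) = (1025 + 202*√2)*(-1/664) = -1025/664 - 101*√2/332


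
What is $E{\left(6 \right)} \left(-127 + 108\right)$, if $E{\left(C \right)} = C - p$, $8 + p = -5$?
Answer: $-361$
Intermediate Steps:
$p = -13$ ($p = -8 - 5 = -13$)
$E{\left(C \right)} = 13 + C$ ($E{\left(C \right)} = C - -13 = C + 13 = 13 + C$)
$E{\left(6 \right)} \left(-127 + 108\right) = \left(13 + 6\right) \left(-127 + 108\right) = 19 \left(-19\right) = -361$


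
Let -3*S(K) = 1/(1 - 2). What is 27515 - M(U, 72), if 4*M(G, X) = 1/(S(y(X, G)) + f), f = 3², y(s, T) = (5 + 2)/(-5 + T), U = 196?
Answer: 3081677/112 ≈ 27515.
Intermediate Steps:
y(s, T) = 7/(-5 + T)
S(K) = ⅓ (S(K) = -1/(3*(1 - 2)) = -⅓/(-1) = -⅓*(-1) = ⅓)
f = 9
M(G, X) = 3/112 (M(G, X) = 1/(4*(⅓ + 9)) = 1/(4*(28/3)) = (¼)*(3/28) = 3/112)
27515 - M(U, 72) = 27515 - 1*3/112 = 27515 - 3/112 = 3081677/112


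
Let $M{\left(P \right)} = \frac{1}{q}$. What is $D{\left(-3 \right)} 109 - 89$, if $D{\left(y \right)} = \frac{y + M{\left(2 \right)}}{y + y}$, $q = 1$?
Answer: $- \frac{158}{3} \approx -52.667$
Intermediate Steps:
$M{\left(P \right)} = 1$ ($M{\left(P \right)} = 1^{-1} = 1$)
$D{\left(y \right)} = \frac{1 + y}{2 y}$ ($D{\left(y \right)} = \frac{y + 1}{y + y} = \frac{1 + y}{2 y}$)
$D{\left(-3 \right)} 109 - 89 = \frac{1 - 3}{2 \left(-3\right)} 109 - 89 = \frac{1}{2} \left(- \frac{1}{3}\right) \left(-2\right) 109 - 89 = \frac{1}{3} \cdot 109 - 89 = \frac{109}{3} - 89 = - \frac{158}{3}$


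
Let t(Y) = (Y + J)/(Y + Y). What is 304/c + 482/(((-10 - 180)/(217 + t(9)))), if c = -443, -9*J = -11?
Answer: -1883823629/3408885 ≈ -552.62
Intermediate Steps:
J = 11/9 (J = -⅑*(-11) = 11/9 ≈ 1.2222)
t(Y) = (11/9 + Y)/(2*Y) (t(Y) = (Y + 11/9)/(Y + Y) = (11/9 + Y)/((2*Y)) = (11/9 + Y)*(1/(2*Y)) = (11/9 + Y)/(2*Y))
304/c + 482/(((-10 - 180)/(217 + t(9)))) = 304/(-443) + 482/(((-10 - 180)/(217 + (1/18)*(11 + 9*9)/9))) = 304*(-1/443) + 482/((-190/(217 + (1/18)*(⅑)*(11 + 81)))) = -304/443 + 482/((-190/(217 + (1/18)*(⅑)*92))) = -304/443 + 482/((-190/(217 + 46/81))) = -304/443 + 482/((-190/17623/81)) = -304/443 + 482/((-190*81/17623)) = -304/443 + 482/(-15390/17623) = -304/443 + 482*(-17623/15390) = -304/443 - 4247143/7695 = -1883823629/3408885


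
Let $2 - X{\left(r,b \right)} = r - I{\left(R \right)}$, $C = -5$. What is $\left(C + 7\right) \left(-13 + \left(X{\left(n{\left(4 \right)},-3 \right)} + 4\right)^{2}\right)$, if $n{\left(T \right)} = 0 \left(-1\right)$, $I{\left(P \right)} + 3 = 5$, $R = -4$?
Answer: $102$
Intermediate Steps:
$I{\left(P \right)} = 2$ ($I{\left(P \right)} = -3 + 5 = 2$)
$n{\left(T \right)} = 0$
$X{\left(r,b \right)} = 4 - r$ ($X{\left(r,b \right)} = 2 - \left(r - 2\right) = 2 - \left(-2 + r\right) = 4 - r$)
$\left(C + 7\right) \left(-13 + \left(X{\left(n{\left(4 \right)},-3 \right)} + 4\right)^{2}\right) = \left(-5 + 7\right) \left(-13 + \left(\left(4 - 0\right) + 4\right)^{2}\right) = 2 \left(-13 + \left(\left(4 + 0\right) + 4\right)^{2}\right) = 2 \left(-13 + \left(4 + 4\right)^{2}\right) = 2 \left(-13 + 8^{2}\right) = 2 \left(-13 + 64\right) = 2 \cdot 51 = 102$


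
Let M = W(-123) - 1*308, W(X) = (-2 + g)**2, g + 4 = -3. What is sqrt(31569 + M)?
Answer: sqrt(31342) ≈ 177.04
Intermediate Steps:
g = -7 (g = -4 - 3 = -7)
W(X) = 81 (W(X) = (-2 - 7)**2 = (-9)**2 = 81)
M = -227 (M = 81 - 1*308 = 81 - 308 = -227)
sqrt(31569 + M) = sqrt(31569 - 227) = sqrt(31342)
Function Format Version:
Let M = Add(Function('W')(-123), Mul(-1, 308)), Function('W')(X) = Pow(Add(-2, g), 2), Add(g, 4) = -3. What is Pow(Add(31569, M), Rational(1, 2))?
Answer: Pow(31342, Rational(1, 2)) ≈ 177.04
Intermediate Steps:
g = -7 (g = Add(-4, -3) = -7)
Function('W')(X) = 81 (Function('W')(X) = Pow(Add(-2, -7), 2) = Pow(-9, 2) = 81)
M = -227 (M = Add(81, Mul(-1, 308)) = Add(81, -308) = -227)
Pow(Add(31569, M), Rational(1, 2)) = Pow(Add(31569, -227), Rational(1, 2)) = Pow(31342, Rational(1, 2))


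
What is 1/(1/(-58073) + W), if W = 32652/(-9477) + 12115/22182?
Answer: -452149525386/1310893505773 ≈ -0.34492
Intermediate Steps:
W = -22573067/7785882 (W = 32652*(-1/9477) + 12115*(1/22182) = -3628/1053 + 12115/22182 = -22573067/7785882 ≈ -2.8992)
1/(1/(-58073) + W) = 1/(1/(-58073) - 22573067/7785882) = 1/(-1/58073 - 22573067/7785882) = 1/(-1310893505773/452149525386) = -452149525386/1310893505773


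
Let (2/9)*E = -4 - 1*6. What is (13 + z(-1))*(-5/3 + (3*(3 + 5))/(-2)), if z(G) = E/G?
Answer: -2378/3 ≈ -792.67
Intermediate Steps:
E = -45 (E = 9*(-4 - 1*6)/2 = 9*(-4 - 6)/2 = (9/2)*(-10) = -45)
z(G) = -45/G
(13 + z(-1))*(-5/3 + (3*(3 + 5))/(-2)) = (13 - 45/(-1))*(-5/3 + (3*(3 + 5))/(-2)) = (13 - 45*(-1))*(-5*1/3 + (3*8)*(-1/2)) = (13 + 45)*(-5/3 + 24*(-1/2)) = 58*(-5/3 - 12) = 58*(-41/3) = -2378/3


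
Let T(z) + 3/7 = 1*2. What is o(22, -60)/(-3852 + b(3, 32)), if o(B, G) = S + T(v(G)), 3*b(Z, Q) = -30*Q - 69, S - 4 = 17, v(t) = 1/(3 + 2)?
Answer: -158/29365 ≈ -0.0053806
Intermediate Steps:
v(t) = ⅕ (v(t) = 1/5 = ⅕)
S = 21 (S = 4 + 17 = 21)
T(z) = 11/7 (T(z) = -3/7 + 1*2 = -3/7 + 2 = 11/7)
b(Z, Q) = -23 - 10*Q (b(Z, Q) = (-30*Q - 69)/3 = (-69 - 30*Q)/3 = -23 - 10*Q)
o(B, G) = 158/7 (o(B, G) = 21 + 11/7 = 158/7)
o(22, -60)/(-3852 + b(3, 32)) = 158/(7*(-3852 + (-23 - 10*32))) = 158/(7*(-3852 + (-23 - 320))) = 158/(7*(-3852 - 343)) = (158/7)/(-4195) = (158/7)*(-1/4195) = -158/29365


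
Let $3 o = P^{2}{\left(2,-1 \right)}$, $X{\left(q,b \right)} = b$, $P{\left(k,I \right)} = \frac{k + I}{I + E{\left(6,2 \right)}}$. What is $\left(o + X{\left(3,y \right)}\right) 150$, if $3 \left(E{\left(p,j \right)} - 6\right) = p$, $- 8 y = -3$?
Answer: $\frac{11225}{196} \approx 57.27$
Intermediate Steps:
$y = \frac{3}{8}$ ($y = \left(- \frac{1}{8}\right) \left(-3\right) = \frac{3}{8} \approx 0.375$)
$E{\left(p,j \right)} = 6 + \frac{p}{3}$
$P{\left(k,I \right)} = \frac{I + k}{8 + I}$ ($P{\left(k,I \right)} = \frac{k + I}{I + \left(6 + \frac{1}{3} \cdot 6\right)} = \frac{I + k}{I + \left(6 + 2\right)} = \frac{I + k}{I + 8} = \frac{I + k}{8 + I}$)
$o = \frac{1}{147}$ ($o = \frac{\left(\frac{-1 + 2}{8 - 1}\right)^{2}}{3} = \frac{\left(\frac{1}{7} \cdot 1\right)^{2}}{3} = \frac{1}{3 \cdot 49} = \frac{1}{3} \cdot \frac{1}{49} = \frac{1}{147} \approx 0.0068027$)
$\left(o + X{\left(3,y \right)}\right) 150 = \left(\frac{1}{147} + \frac{3}{8}\right) 150 = \frac{449}{1176} \cdot 150 = \frac{11225}{196}$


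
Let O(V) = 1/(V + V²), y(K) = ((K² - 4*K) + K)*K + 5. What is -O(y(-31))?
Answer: -1/1067230892 ≈ -9.3700e-10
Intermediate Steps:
y(K) = 5 + K*(K² - 3*K) (y(K) = (K² - 3*K)*K + 5 = K*(K² - 3*K) + 5 = 5 + K*(K² - 3*K))
-O(y(-31)) = -1/((5 + (-31)³ - 3*(-31)²)*(1 + (5 + (-31)³ - 3*(-31)²))) = -1/((5 - 29791 - 3*961)*(1 + (5 - 29791 - 3*961))) = -1/((5 - 29791 - 2883)*(1 + (5 - 29791 - 2883))) = -1/((-32669)*(1 - 32669)) = -(-1)/(32669*(-32668)) = -(-1)*(-1)/(32669*32668) = -1*1/1067230892 = -1/1067230892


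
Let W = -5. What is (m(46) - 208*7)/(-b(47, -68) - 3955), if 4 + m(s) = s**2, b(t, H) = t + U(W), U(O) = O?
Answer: -656/3997 ≈ -0.16412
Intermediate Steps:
b(t, H) = -5 + t (b(t, H) = t - 5 = -5 + t)
m(s) = -4 + s**2
(m(46) - 208*7)/(-b(47, -68) - 3955) = ((-4 + 46**2) - 208*7)/(-(-5 + 47) - 3955) = ((-4 + 2116) - 1456)/(-1*42 - 3955) = (2112 - 1456)/(-42 - 3955) = 656/(-3997) = 656*(-1/3997) = -656/3997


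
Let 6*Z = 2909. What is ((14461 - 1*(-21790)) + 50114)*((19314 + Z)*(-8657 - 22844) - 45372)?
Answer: -323209830391625/6 ≈ -5.3868e+13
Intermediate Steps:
Z = 2909/6 (Z = (⅙)*2909 = 2909/6 ≈ 484.83)
((14461 - 1*(-21790)) + 50114)*((19314 + Z)*(-8657 - 22844) - 45372) = ((14461 - 1*(-21790)) + 50114)*((19314 + 2909/6)*(-8657 - 22844) - 45372) = ((14461 + 21790) + 50114)*((118793/6)*(-31501) - 45372) = (36251 + 50114)*(-3742098293/6 - 45372) = 86365*(-3742370525/6) = -323209830391625/6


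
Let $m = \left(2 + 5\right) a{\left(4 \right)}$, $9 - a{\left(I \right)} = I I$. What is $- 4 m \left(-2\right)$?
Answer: $-392$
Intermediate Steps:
$a{\left(I \right)} = 9 - I^{2}$ ($a{\left(I \right)} = 9 - I I = 9 - I^{2}$)
$m = -49$ ($m = \left(2 + 5\right) \left(9 - 4^{2}\right) = 7 \left(9 - 16\right) = 7 \left(-7\right) = -49$)
$- 4 m \left(-2\right) = \left(-4\right) \left(-49\right) \left(-2\right) = 196 \left(-2\right) = -392$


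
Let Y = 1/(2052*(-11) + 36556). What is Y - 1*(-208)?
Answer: 2908673/13984 ≈ 208.00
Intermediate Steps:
Y = 1/13984 (Y = 1/(-22572 + 36556) = 1/13984 ≈ 7.1510e-5)
Y - 1*(-208) = 1/13984 - 1*(-208) = 1/13984 + 208 = 2908673/13984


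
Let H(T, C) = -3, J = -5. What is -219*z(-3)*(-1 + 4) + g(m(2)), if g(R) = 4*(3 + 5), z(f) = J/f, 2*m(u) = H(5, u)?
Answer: -1063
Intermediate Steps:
m(u) = -3/2 (m(u) = (½)*(-3) = -3/2)
z(f) = -5/f
g(R) = 32 (g(R) = 4*8 = 32)
-219*z(-3)*(-1 + 4) + g(m(2)) = -219*(-5/(-3))*(-1 + 4) + 32 = -219*(-5*(-⅓))*3 + 32 = -365*3 + 32 = -219*5 + 32 = -1095 + 32 = -1063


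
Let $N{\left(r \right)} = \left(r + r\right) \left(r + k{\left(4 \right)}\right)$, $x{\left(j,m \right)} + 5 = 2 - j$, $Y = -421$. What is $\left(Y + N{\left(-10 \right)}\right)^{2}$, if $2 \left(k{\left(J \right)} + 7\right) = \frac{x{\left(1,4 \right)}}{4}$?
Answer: $5041$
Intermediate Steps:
$x{\left(j,m \right)} = -3 - j$ ($x{\left(j,m \right)} = -5 - \left(-2 + j\right) = -3 - j$)
$k{\left(J \right)} = - \frac{15}{2}$ ($k{\left(J \right)} = -7 + \frac{\left(-3 - 1\right) \frac{1}{4}}{2} = -7 + \frac{\left(-4\right) \frac{1}{4}}{2} = -7 + \frac{1}{2} \left(-1\right) = -7 - \frac{1}{2} = - \frac{15}{2}$)
$N{\left(r \right)} = 2 r \left(- \frac{15}{2} + r\right)$ ($N{\left(r \right)} = \left(r + r\right) \left(r - \frac{15}{2}\right) = 2 r \left(- \frac{15}{2} + r\right)$)
$\left(Y + N{\left(-10 \right)}\right)^{2} = \left(-421 - 10 \left(-15 + 2 \left(-10\right)\right)\right)^{2} = \left(-421 - 10 \left(-15 - 20\right)\right)^{2} = \left(-421 - -350\right)^{2} = \left(-421 + 350\right)^{2} = \left(-71\right)^{2} = 5041$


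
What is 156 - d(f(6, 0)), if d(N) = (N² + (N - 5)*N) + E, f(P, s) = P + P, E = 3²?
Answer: -81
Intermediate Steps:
E = 9
f(P, s) = 2*P
d(N) = 9 + N² + N*(-5 + N) (d(N) = (N² + (N - 5)*N) + 9 = (N² + (-5 + N)*N) + 9 = (N² + N*(-5 + N)) + 9 = 9 + N² + N*(-5 + N))
156 - d(f(6, 0)) = 156 - (9 - 10*6 + 2*(2*6)²) = 156 - (9 - 5*12 + 2*12²) = 156 - (9 - 60 + 2*144) = 156 - (9 - 60 + 288) = 156 - 1*237 = 156 - 237 = -81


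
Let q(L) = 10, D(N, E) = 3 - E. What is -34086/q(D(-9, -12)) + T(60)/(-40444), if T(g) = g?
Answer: -172321848/50555 ≈ -3408.6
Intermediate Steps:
-34086/q(D(-9, -12)) + T(60)/(-40444) = -34086/10 + 60/(-40444) = -34086*⅒ + 60*(-1/40444) = -17043/5 - 15/10111 = -172321848/50555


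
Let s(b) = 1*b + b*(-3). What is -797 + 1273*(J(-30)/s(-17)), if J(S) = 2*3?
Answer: -9730/17 ≈ -572.35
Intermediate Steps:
s(b) = -2*b (s(b) = b - 3*b = -2*b)
J(S) = 6
-797 + 1273*(J(-30)/s(-17)) = -797 + 1273*(6/((-2*(-17)))) = -797 + 1273*(6/34) = -797 + 1273*(6*(1/34)) = -797 + 1273*(3/17) = -797 + 3819/17 = -9730/17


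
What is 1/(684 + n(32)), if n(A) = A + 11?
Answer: 1/727 ≈ 0.0013755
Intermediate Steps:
n(A) = 11 + A
1/(684 + n(32)) = 1/(684 + (11 + 32)) = 1/(684 + 43) = 1/727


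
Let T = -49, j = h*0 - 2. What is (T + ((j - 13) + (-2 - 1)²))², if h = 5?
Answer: 3025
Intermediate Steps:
j = -2 (j = 5*0 - 2 = 0 - 2 = -2)
(T + ((j - 13) + (-2 - 1)²))² = (-49 + ((-2 - 13) + (-2 - 1)²))² = (-49 + (-15 + (-3)²))² = (-49 + (-15 + 9))² = (-49 - 6)² = (-55)² = 3025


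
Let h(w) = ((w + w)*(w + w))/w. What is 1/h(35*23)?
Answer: 1/3220 ≈ 0.00031056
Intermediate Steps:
h(w) = 4*w (h(w) = ((2*w)*(2*w))/w = (4*w²)/w = 4*w)
1/h(35*23) = 1/(4*(35*23)) = 1/(4*805) = 1/3220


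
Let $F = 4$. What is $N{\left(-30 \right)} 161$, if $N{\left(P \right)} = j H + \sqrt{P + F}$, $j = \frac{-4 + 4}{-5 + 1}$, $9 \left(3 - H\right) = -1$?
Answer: $161 i \sqrt{26} \approx 820.94 i$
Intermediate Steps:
$H = \frac{28}{9}$ ($H = 3 - - \frac{1}{9} = 3 + \frac{1}{9} = \frac{28}{9} \approx 3.1111$)
$j = 0$ ($j = \frac{0}{-4} = 0 \left(- \frac{1}{4}\right) = 0$)
$N{\left(P \right)} = \sqrt{4 + P}$ ($N{\left(P \right)} = 0 \cdot \frac{28}{9} + \sqrt{P + 4} = 0 + \sqrt{4 + P} = \sqrt{4 + P}$)
$N{\left(-30 \right)} 161 = \sqrt{4 - 30} \cdot 161 = \sqrt{-26} \cdot 161 = i \sqrt{26} \cdot 161 = 161 i \sqrt{26}$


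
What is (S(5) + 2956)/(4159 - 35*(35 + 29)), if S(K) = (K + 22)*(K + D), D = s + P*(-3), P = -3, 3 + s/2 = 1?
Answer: 3226/1919 ≈ 1.6811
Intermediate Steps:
s = -4 (s = -6 + 2*1 = -6 + 2 = -4)
D = 5 (D = -4 - 3*(-3) = -4 + 9 = 5)
S(K) = (5 + K)*(22 + K) (S(K) = (K + 22)*(K + 5) = (22 + K)*(5 + K) = (5 + K)*(22 + K))
(S(5) + 2956)/(4159 - 35*(35 + 29)) = ((110 + 5² + 27*5) + 2956)/(4159 - 35*(35 + 29)) = ((110 + 25 + 135) + 2956)/(4159 - 35*64) = (270 + 2956)/(4159 - 2240) = 3226/1919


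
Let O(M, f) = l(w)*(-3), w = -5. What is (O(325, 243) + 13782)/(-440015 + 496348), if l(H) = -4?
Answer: 13794/56333 ≈ 0.24487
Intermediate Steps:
O(M, f) = 12 (O(M, f) = -4*(-3) = 12)
(O(325, 243) + 13782)/(-440015 + 496348) = (12 + 13782)/(-440015 + 496348) = 13794/56333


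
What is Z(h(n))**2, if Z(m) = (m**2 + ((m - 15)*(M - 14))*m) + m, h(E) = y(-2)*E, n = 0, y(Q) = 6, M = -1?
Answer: 0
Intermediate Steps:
h(E) = 6*E
Z(m) = m + m**2 + m*(225 - 15*m) (Z(m) = (m**2 + ((m - 15)*(-1 - 14))*m) + m = (m**2 + ((-15 + m)*(-15))*m) + m = (m**2 + (225 - 15*m)*m) + m = (m**2 + m*(225 - 15*m)) + m = m + m**2 + m*(225 - 15*m))
Z(h(n))**2 = (2*(6*0)*(113 - 42*0))**2 = (2*0*(113 - 7*0))**2 = (2*0*(113 + 0))**2 = (2*0*113)**2 = 0**2 = 0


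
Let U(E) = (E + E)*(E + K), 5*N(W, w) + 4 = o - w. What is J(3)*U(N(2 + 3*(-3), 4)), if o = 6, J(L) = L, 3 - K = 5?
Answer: 144/25 ≈ 5.7600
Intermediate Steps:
K = -2 (K = 3 - 1*5 = 3 - 5 = -2)
N(W, w) = ⅖ - w/5 (N(W, w) = -⅘ + (6 - w)/5 = -⅘ + (6/5 - w/5) = ⅖ - w/5)
U(E) = 2*E*(-2 + E) (U(E) = (E + E)*(E - 2) = (2*E)*(-2 + E) = 2*E*(-2 + E))
J(3)*U(N(2 + 3*(-3), 4)) = 3*(2*(⅖ - ⅕*4)*(-2 + (⅖ - ⅕*4))) = 3*(2*(⅖ - ⅘)*(-2 + (⅖ - ⅘))) = 3*(2*(-⅖)*(-2 - ⅖)) = 3*(2*(-⅖)*(-12/5)) = 3*(48/25) = 144/25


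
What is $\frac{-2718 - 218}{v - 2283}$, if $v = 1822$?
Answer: $\frac{2936}{461} \approx 6.3688$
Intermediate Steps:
$\frac{-2718 - 218}{v - 2283} = \frac{-2718 - 218}{1822 - 2283} = - \frac{2936}{-461} = \left(-2936\right) \left(- \frac{1}{461}\right) = \frac{2936}{461}$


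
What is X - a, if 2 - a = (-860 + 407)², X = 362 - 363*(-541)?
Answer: 401952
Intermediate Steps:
X = 196745 (X = 362 + 196383 = 196745)
a = -205207 (a = 2 - (-860 + 407)² = 2 - 1*(-453)² = 2 - 1*205209 = 2 - 205209 = -205207)
X - a = 196745 - 1*(-205207) = 196745 + 205207 = 401952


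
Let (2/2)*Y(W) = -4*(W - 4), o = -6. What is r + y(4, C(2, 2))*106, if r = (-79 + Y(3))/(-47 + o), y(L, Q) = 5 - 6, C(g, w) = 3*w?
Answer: -5543/53 ≈ -104.58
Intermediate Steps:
y(L, Q) = -1
Y(W) = 16 - 4*W (Y(W) = -4*(W - 4) = -4*(-4 + W) = 16 - 4*W)
r = 75/53 (r = (-79 + (16 - 4*3))/(-47 - 6) = (-79 + (16 - 12))/(-53) = (-79 + 4)*(-1/53) = -75*(-1/53) = 75/53 ≈ 1.4151)
r + y(4, C(2, 2))*106 = 75/53 - 1*106 = 75/53 - 106 = -5543/53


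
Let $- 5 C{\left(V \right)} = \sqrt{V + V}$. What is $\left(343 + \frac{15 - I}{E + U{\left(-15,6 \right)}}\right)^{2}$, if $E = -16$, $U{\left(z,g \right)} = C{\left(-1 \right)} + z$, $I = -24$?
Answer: $\frac{2 \left(- 1402792801 i + 18168710 \sqrt{2}\right)}{- 24023 i + 310 \sqrt{2}} \approx 1.1679 \cdot 10^{5} + 7.8447 i$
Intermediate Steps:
$C{\left(V \right)} = - \frac{\sqrt{2} \sqrt{V}}{5}$ ($C{\left(V \right)} = - \frac{\sqrt{V + V}}{5} = - \frac{\sqrt{2 V}}{5} = - \frac{\sqrt{2} \sqrt{V}}{5}$)
$U{\left(z,g \right)} = z - \frac{i \sqrt{2}}{5}$ ($U{\left(z,g \right)} = - \frac{\sqrt{2} \sqrt{-1}}{5} + z = - \frac{\sqrt{2} i}{5} + z = - \frac{i \sqrt{2}}{5} + z = z - \frac{i \sqrt{2}}{5}$)
$\left(343 + \frac{15 - I}{E + U{\left(-15,6 \right)}}\right)^{2} = \left(343 + \frac{15 - -24}{-16 - \left(15 + \frac{i \sqrt{2}}{5}\right)}\right)^{2} = \left(343 + \frac{15 + 24}{-31 - \frac{i \sqrt{2}}{5}}\right)^{2} = \left(343 + \frac{39}{-31 - \frac{i \sqrt{2}}{5}}\right)^{2}$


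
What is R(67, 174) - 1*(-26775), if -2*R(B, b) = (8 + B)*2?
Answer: 26700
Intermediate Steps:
R(B, b) = -8 - B (R(B, b) = -(8 + B)*2/2 = -(16 + 2*B)/2 = -8 - B)
R(67, 174) - 1*(-26775) = (-8 - 1*67) - 1*(-26775) = (-8 - 67) + 26775 = -75 + 26775 = 26700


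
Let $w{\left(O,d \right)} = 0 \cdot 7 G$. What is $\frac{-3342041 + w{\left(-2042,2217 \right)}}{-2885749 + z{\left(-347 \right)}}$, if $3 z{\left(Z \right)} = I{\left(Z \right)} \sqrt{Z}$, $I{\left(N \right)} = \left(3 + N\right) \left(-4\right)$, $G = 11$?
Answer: $\frac{86798623263381}{74948582620481} + \frac{13795945248 i \sqrt{347}}{74948582620481} \approx 1.1581 + 0.0034289 i$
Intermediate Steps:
$I{\left(N \right)} = -12 - 4 N$
$w{\left(O,d \right)} = 0$ ($w{\left(O,d \right)} = 0 \cdot 7 \cdot 11 = 0 \cdot 11 = 0$)
$z{\left(Z \right)} = \frac{\sqrt{Z} \left(-12 - 4 Z\right)}{3}$ ($z{\left(Z \right)} = \frac{\left(-12 - 4 Z\right) \sqrt{Z}}{3} = \frac{\sqrt{Z} \left(-12 - 4 Z\right)}{3}$)
$\frac{-3342041 + w{\left(-2042,2217 \right)}}{-2885749 + z{\left(-347 \right)}} = \frac{-3342041 + 0}{-2885749 + \frac{4 \sqrt{-347} \left(-3 - -347\right)}{3}} = - \frac{3342041}{-2885749 + \frac{4 i \sqrt{347} \left(-3 + 347\right)}{3}} = - \frac{3342041}{-2885749 + \frac{4}{3} i \sqrt{347} \cdot 344} = - \frac{3342041}{-2885749 + \frac{1376 i \sqrt{347}}{3}}$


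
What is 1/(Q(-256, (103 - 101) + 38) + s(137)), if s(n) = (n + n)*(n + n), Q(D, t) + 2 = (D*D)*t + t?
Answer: 1/2696554 ≈ 3.7084e-7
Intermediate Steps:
Q(D, t) = -2 + t + t*D² (Q(D, t) = -2 + ((D*D)*t + t) = -2 + (D²*t + t) = -2 + (t*D² + t) = -2 + (t + t*D²) = -2 + t + t*D²)
s(n) = 4*n² (s(n) = (2*n)*(2*n) = 4*n²)
1/(Q(-256, (103 - 101) + 38) + s(137)) = 1/((-2 + ((103 - 101) + 38) + ((103 - 101) + 38)*(-256)²) + 4*137²) = 1/((-2 + (2 + 38) + (2 + 38)*65536) + 4*18769) = 1/((-2 + 40 + 40*65536) + 75076) = 1/((-2 + 40 + 2621440) + 75076) = 1/(2621478 + 75076) = 1/2696554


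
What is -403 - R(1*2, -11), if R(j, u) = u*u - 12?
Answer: -512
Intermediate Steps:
R(j, u) = -12 + u**2 (R(j, u) = u**2 - 12 = -12 + u**2)
-403 - R(1*2, -11) = -403 - (-12 + (-11)**2) = -403 - (-12 + 121) = -403 - 1*109 = -403 - 109 = -512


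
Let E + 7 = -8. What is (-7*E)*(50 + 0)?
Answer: 5250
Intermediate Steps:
E = -15 (E = -7 - 8 = -15)
(-7*E)*(50 + 0) = (-7*(-15))*(50 + 0) = 105*50 = 5250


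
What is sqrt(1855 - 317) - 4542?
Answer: -4542 + sqrt(1538) ≈ -4502.8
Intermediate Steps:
sqrt(1855 - 317) - 4542 = sqrt(1538) - 4542 = -4542 + sqrt(1538)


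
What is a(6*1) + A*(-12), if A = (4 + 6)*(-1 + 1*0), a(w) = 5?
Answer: 125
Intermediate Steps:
A = -10 (A = 10*(-1 + 0) = 10*(-1) = -10)
a(6*1) + A*(-12) = 5 - 10*(-12) = 5 + 120 = 125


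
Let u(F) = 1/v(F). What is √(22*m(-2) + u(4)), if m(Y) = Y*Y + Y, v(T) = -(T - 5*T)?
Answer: √705/4 ≈ 6.6380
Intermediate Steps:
v(T) = 4*T (v(T) = -(-4)*T = 4*T)
m(Y) = Y + Y² (m(Y) = Y² + Y = Y + Y²)
u(F) = 1/(4*F)
√(22*m(-2) + u(4)) = √(22*(-2*(1 - 2)) + (¼)/4) = √(22*(-2*(-1)) + (¼)*(¼)) = √(22*2 + 1/16) = √(44 + 1/16) = √(705/16) = √705/4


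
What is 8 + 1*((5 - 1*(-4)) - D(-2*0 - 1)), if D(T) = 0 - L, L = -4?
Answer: 13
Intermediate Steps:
D(T) = 4 (D(T) = 0 - 1*(-4) = 0 + 4 = 4)
8 + 1*((5 - 1*(-4)) - D(-2*0 - 1)) = 8 + 1*((5 - 1*(-4)) - 1*4) = 8 + 1*((5 + 4) - 4) = 8 + 1*(9 - 4) = 8 + 1*5 = 8 + 5 = 13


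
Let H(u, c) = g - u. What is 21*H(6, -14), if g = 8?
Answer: 42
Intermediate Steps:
H(u, c) = 8 - u
21*H(6, -14) = 21*(8 - 1*6) = 21*(8 - 6) = 21*2 = 42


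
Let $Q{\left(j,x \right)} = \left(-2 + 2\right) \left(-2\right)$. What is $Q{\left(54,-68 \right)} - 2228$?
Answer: $-2228$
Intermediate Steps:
$Q{\left(j,x \right)} = 0$ ($Q{\left(j,x \right)} = 0 \left(-2\right) = 0$)
$Q{\left(54,-68 \right)} - 2228 = 0 - 2228 = -2228$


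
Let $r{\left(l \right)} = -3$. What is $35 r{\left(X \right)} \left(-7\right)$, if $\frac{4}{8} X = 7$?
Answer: $735$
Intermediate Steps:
$X = 14$ ($X = 2 \cdot 7 = 14$)
$35 r{\left(X \right)} \left(-7\right) = 35 \left(-3\right) \left(-7\right) = \left(-105\right) \left(-7\right) = 735$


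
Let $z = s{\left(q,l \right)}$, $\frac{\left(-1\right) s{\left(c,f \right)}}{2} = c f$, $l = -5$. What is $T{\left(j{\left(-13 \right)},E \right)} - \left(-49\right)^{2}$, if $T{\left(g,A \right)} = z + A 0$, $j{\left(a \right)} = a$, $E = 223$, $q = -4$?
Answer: $-2441$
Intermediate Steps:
$s{\left(c,f \right)} = - 2 c f$
$z = -40$ ($z = \left(-2\right) \left(-4\right) \left(-5\right) = -40$)
$T{\left(g,A \right)} = -40$ ($T{\left(g,A \right)} = -40 + A 0 = -40 + 0 = -40$)
$T{\left(j{\left(-13 \right)},E \right)} - \left(-49\right)^{2} = -40 - \left(-49\right)^{2} = -40 - 2401 = -2441$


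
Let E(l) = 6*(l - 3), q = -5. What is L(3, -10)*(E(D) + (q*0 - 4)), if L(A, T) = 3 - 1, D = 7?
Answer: 40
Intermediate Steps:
E(l) = -18 + 6*l (E(l) = 6*(-3 + l) = -18 + 6*l)
L(A, T) = 2
L(3, -10)*(E(D) + (q*0 - 4)) = 2*((-18 + 6*7) + (-5*0 - 4)) = 2*((-18 + 42) + (0 - 4)) = 2*(24 - 4) = 2*20 = 40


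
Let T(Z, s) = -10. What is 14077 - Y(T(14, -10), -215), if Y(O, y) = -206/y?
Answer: 3026349/215 ≈ 14076.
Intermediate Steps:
14077 - Y(T(14, -10), -215) = 14077 - (-206)/(-215) = 14077 - (-206)*(-1)/215 = 14077 - 1*206/215 = 14077 - 206/215 = 3026349/215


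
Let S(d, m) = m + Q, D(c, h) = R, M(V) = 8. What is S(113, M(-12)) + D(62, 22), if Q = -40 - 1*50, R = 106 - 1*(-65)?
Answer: 89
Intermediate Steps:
R = 171 (R = 106 + 65 = 171)
Q = -90 (Q = -40 - 50 = -90)
D(c, h) = 171
S(d, m) = -90 + m (S(d, m) = m - 90 = -90 + m)
S(113, M(-12)) + D(62, 22) = (-90 + 8) + 171 = -82 + 171 = 89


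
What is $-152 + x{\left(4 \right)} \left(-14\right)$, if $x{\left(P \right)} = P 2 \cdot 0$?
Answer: $-152$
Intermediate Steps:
$x{\left(P \right)} = 0$ ($x{\left(P \right)} = 2 P 0 = 0$)
$-152 + x{\left(4 \right)} \left(-14\right) = -152 + 0 \left(-14\right) = -152 + 0 = -152$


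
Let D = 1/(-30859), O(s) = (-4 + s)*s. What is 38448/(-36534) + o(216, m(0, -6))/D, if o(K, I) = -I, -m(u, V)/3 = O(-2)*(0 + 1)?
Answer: -6764422644/6089 ≈ -1.1109e+6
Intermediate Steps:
O(s) = s*(-4 + s)
m(u, V) = -36 (m(u, V) = -3*(-2*(-4 - 2))*(0 + 1) = -3*(-2*(-6)) = -36)
D = -1/30859 ≈ -3.2405e-5
38448/(-36534) + o(216, m(0, -6))/D = 38448/(-36534) + (-1*(-36))/(-1/30859) = 38448*(-1/36534) + 36*(-30859) = -6408/6089 - 1110924 = -6764422644/6089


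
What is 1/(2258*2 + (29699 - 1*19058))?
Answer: 1/15157 ≈ 6.5976e-5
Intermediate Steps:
1/(2258*2 + (29699 - 1*19058)) = 1/(4516 + (29699 - 19058)) = 1/(4516 + 10641) = 1/15157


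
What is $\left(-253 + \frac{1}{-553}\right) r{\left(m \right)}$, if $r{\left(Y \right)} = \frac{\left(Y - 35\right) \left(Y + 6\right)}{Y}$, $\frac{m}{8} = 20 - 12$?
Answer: $- \frac{10143475}{1264} \approx -8024.9$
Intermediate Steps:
$m = 64$ ($m = 8 \left(20 - 12\right) = 8 \cdot 8 = 64$)
$r{\left(Y \right)} = \frac{\left(-35 + Y\right) \left(6 + Y\right)}{Y}$
$\left(-253 + \frac{1}{-553}\right) r{\left(m \right)} = \left(-253 + \frac{1}{-553}\right) \left(-29 + 64 - \frac{210}{64}\right) = \left(-253 - \frac{1}{553}\right) \left(-29 + 64 - \frac{105}{32}\right) = - \frac{139910 \left(-29 + 64 - \frac{105}{32}\right)}{553} = \left(- \frac{139910}{553}\right) \frac{1015}{32} = - \frac{10143475}{1264}$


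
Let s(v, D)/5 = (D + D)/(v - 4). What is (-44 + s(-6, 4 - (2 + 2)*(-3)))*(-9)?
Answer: 540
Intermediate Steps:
s(v, D) = 10*D/(-4 + v) (s(v, D) = 5*((D + D)/(v - 4)) = 5*((2*D)/(-4 + v)) = 5*(2*D/(-4 + v)) = 10*D/(-4 + v))
(-44 + s(-6, 4 - (2 + 2)*(-3)))*(-9) = (-44 + 10*(4 - (2 + 2)*(-3))/(-4 - 6))*(-9) = (-44 + 10*(4 - 4*(-3))/(-10))*(-9) = (-44 + 10*(4 - 1*(-12))*(-⅒))*(-9) = (-44 + 10*(4 + 12)*(-⅒))*(-9) = (-44 + 10*16*(-⅒))*(-9) = (-44 - 16)*(-9) = -60*(-9) = 540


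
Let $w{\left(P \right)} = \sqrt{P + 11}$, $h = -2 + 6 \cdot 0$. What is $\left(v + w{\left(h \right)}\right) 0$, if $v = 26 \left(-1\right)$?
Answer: $0$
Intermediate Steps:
$h = -2$ ($h = -2 + 0 = -2$)
$w{\left(P \right)} = \sqrt{11 + P}$
$v = -26$
$\left(v + w{\left(h \right)}\right) 0 = \left(-26 + \sqrt{11 - 2}\right) 0 = \left(-26 + \sqrt{9}\right) 0 = \left(-26 + 3\right) 0 = \left(-23\right) 0 = 0$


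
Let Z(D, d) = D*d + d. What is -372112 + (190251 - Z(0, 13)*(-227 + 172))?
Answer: -181146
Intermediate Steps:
Z(D, d) = d + D*d
-372112 + (190251 - Z(0, 13)*(-227 + 172)) = -372112 + (190251 - 13*(1 + 0)*(-227 + 172)) = -372112 + (190251 - 13*1*(-55)) = -372112 + (190251 - 13*(-55)) = -372112 + (190251 - 1*(-715)) = -372112 + (190251 + 715) = -372112 + 190966 = -181146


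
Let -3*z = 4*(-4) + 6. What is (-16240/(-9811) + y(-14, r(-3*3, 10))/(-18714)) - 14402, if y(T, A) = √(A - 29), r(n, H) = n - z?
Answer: -141281782/9811 - I*√93/28071 ≈ -14400.0 - 0.00034354*I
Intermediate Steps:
z = 10/3 (z = -(4*(-4) + 6)/3 = -(-16 + 6)/3 = -⅓*(-10) = 10/3 ≈ 3.3333)
r(n, H) = -10/3 + n (r(n, H) = n - 1*10/3 = n - 10/3 = -10/3 + n)
y(T, A) = √(-29 + A)
(-16240/(-9811) + y(-14, r(-3*3, 10))/(-18714)) - 14402 = (-16240/(-9811) + √(-29 + (-10/3 - 3*3))/(-18714)) - 14402 = (-16240*(-1/9811) + √(-29 + (-10/3 - 9))*(-1/18714)) - 14402 = (16240/9811 + √(-29 - 37/3)*(-1/18714)) - 14402 = (16240/9811 + √(-124/3)*(-1/18714)) - 14402 = (16240/9811 + (2*I*√93/3)*(-1/18714)) - 14402 = (16240/9811 - I*√93/28071) - 14402 = -141281782/9811 - I*√93/28071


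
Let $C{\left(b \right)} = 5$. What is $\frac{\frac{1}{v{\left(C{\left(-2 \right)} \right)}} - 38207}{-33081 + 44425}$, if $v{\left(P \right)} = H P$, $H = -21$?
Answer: $- \frac{501467}{148890} \approx -3.368$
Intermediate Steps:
$v{\left(P \right)} = - 21 P$
$\frac{\frac{1}{v{\left(C{\left(-2 \right)} \right)}} - 38207}{-33081 + 44425} = \frac{\frac{1}{\left(-21\right) 5} - 38207}{-33081 + 44425} = \frac{\frac{1}{-105} - 38207}{11344} = \left(- \frac{1}{105} - 38207\right) \frac{1}{11344} = \left(- \frac{4011736}{105}\right) \frac{1}{11344} = - \frac{501467}{148890}$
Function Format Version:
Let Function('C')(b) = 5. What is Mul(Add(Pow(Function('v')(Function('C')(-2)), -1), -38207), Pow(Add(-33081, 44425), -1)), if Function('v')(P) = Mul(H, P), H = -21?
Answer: Rational(-501467, 148890) ≈ -3.3680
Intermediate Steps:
Function('v')(P) = Mul(-21, P)
Mul(Add(Pow(Function('v')(Function('C')(-2)), -1), -38207), Pow(Add(-33081, 44425), -1)) = Mul(Add(Pow(Mul(-21, 5), -1), -38207), Pow(Add(-33081, 44425), -1)) = Mul(Add(Pow(-105, -1), -38207), Pow(11344, -1)) = Mul(Add(Rational(-1, 105), -38207), Rational(1, 11344)) = Mul(Rational(-4011736, 105), Rational(1, 11344)) = Rational(-501467, 148890)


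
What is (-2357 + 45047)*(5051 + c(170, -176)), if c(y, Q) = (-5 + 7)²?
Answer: 215797950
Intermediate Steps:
c(y, Q) = 4 (c(y, Q) = 2² = 4)
(-2357 + 45047)*(5051 + c(170, -176)) = (-2357 + 45047)*(5051 + 4) = 42690*5055 = 215797950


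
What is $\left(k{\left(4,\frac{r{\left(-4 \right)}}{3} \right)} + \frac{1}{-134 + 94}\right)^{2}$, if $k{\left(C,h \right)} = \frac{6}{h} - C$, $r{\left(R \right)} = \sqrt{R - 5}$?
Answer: $- \frac{31679}{1600} + \frac{483 i}{10} \approx -19.799 + 48.3 i$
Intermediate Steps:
$r{\left(R \right)} = \sqrt{-5 + R}$
$k{\left(C,h \right)} = - C + \frac{6}{h}$
$\left(k{\left(4,\frac{r{\left(-4 \right)}}{3} \right)} + \frac{1}{-134 + 94}\right)^{2} = \left(\left(\left(-1\right) 4 + \frac{6}{\sqrt{-5 - 4} \cdot \frac{1}{3}}\right) + \frac{1}{-134 + 94}\right)^{2} = \left(\left(-4 + \frac{6}{\sqrt{-9} \cdot \frac{1}{3}}\right) + \frac{1}{-40}\right)^{2} = \left(\left(-4 + \frac{6}{3 i \frac{1}{3}}\right) - \frac{1}{40}\right)^{2} = \left(\left(-4 + \frac{6}{i}\right) - \frac{1}{40}\right)^{2} = \left(\left(-4 + 6 \left(- i\right)\right) - \frac{1}{40}\right)^{2} = \left(\left(-4 - 6 i\right) - \frac{1}{40}\right)^{2} = \left(- \frac{161}{40} - 6 i\right)^{2}$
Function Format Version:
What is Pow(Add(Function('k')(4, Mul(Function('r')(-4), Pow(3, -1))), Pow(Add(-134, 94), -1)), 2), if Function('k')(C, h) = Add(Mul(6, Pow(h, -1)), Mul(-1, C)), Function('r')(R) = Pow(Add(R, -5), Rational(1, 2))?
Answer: Add(Rational(-31679, 1600), Mul(Rational(483, 10), I)) ≈ Add(-19.799, Mul(48.300, I))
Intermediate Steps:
Function('r')(R) = Pow(Add(-5, R), Rational(1, 2))
Function('k')(C, h) = Add(Mul(-1, C), Mul(6, Pow(h, -1)))
Pow(Add(Function('k')(4, Mul(Function('r')(-4), Pow(3, -1))), Pow(Add(-134, 94), -1)), 2) = Pow(Add(Add(Mul(-1, 4), Mul(6, Pow(Mul(Pow(Add(-5, -4), Rational(1, 2)), Pow(3, -1)), -1))), Pow(Add(-134, 94), -1)), 2) = Pow(Add(Add(-4, Mul(6, Pow(Mul(Pow(-9, Rational(1, 2)), Rational(1, 3)), -1))), Pow(-40, -1)), 2) = Pow(Add(Add(-4, Mul(6, Pow(Mul(Mul(3, I), Rational(1, 3)), -1))), Rational(-1, 40)), 2) = Pow(Add(Add(-4, Mul(6, Pow(I, -1))), Rational(-1, 40)), 2) = Pow(Add(Add(-4, Mul(6, Mul(-1, I))), Rational(-1, 40)), 2) = Pow(Add(Add(-4, Mul(-6, I)), Rational(-1, 40)), 2) = Pow(Add(Rational(-161, 40), Mul(-6, I)), 2)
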